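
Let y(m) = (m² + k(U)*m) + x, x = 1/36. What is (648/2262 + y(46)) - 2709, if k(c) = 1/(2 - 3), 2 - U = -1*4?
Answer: -8668243/13572 ≈ -638.69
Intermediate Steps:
U = 6 (U = 2 - (-1)*4 = 2 - 1*(-4) = 2 + 4 = 6)
k(c) = -1 (k(c) = 1/(-1) = -1)
x = 1/36 ≈ 0.027778
y(m) = 1/36 + m² - m (y(m) = (m² - m) + 1/36 = 1/36 + m² - m)
(648/2262 + y(46)) - 2709 = (648/2262 + (1/36 + 46² - 1*46)) - 2709 = (648*(1/2262) + (1/36 + 2116 - 46)) - 2709 = (108/377 + 74521/36) - 2709 = 28098305/13572 - 2709 = -8668243/13572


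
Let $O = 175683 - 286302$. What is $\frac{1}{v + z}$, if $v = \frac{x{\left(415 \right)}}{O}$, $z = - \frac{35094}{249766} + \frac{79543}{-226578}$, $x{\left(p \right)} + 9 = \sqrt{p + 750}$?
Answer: $- \frac{4421677310831756333829631446}{2173202612919092247395011349} + \frac{81328726582130518128396 \sqrt{1165}}{2173202612919092247395011349} \approx -2.0334$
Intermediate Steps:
$x{\left(p \right)} = -9 + \sqrt{750 + p}$ ($x{\left(p \right)} = -9 + \sqrt{p + 750} = -9 + \sqrt{750 + p}$)
$O = -110619$
$z = - \frac{1264484785}{2572340034}$ ($z = \left(-35094\right) \frac{1}{249766} + 79543 \left(- \frac{1}{226578}\right) = - \frac{17547}{124883} - \frac{79543}{226578} = - \frac{1264484785}{2572340034} \approx -0.49157$)
$v = \frac{1}{12291} - \frac{\sqrt{1165}}{110619}$ ($v = \frac{-9 + \sqrt{750 + 415}}{-110619} = \left(-9 + \sqrt{1165}\right) \left(- \frac{1}{110619}\right) = \frac{1}{12291} - \frac{\sqrt{1165}}{110619} \approx -0.0002272$)
$\frac{1}{v + z} = \frac{1}{\left(\frac{1}{12291} - \frac{\sqrt{1165}}{110619}\right) - \frac{1264484785}{2572340034}} = \frac{1}{- \frac{5179736717467}{10538877119298} - \frac{\sqrt{1165}}{110619}}$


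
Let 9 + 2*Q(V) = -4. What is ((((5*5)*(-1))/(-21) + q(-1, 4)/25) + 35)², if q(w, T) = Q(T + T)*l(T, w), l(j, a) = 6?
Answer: 330548761/275625 ≈ 1199.3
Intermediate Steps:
Q(V) = -13/2 (Q(V) = -9/2 + (½)*(-4) = -9/2 - 2 = -13/2)
q(w, T) = -39 (q(w, T) = -13/2*6 = -39)
((((5*5)*(-1))/(-21) + q(-1, 4)/25) + 35)² = ((((5*5)*(-1))/(-21) - 39/25) + 35)² = (((25*(-1))*(-1/21) - 39*1/25) + 35)² = ((-25*(-1/21) - 39/25) + 35)² = ((25/21 - 39/25) + 35)² = (-194/525 + 35)² = (18181/525)² = 330548761/275625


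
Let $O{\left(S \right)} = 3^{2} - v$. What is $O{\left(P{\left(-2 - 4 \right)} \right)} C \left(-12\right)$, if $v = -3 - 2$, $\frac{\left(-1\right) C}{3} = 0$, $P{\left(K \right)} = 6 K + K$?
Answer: $0$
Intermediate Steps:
$P{\left(K \right)} = 7 K$
$C = 0$ ($C = \left(-3\right) 0 = 0$)
$v = -5$ ($v = -3 - 2 = -5$)
$O{\left(S \right)} = 14$ ($O{\left(S \right)} = 3^{2} - -5 = 9 + 5 = 14$)
$O{\left(P{\left(-2 - 4 \right)} \right)} C \left(-12\right) = 14 \cdot 0 \left(-12\right) = 0 \left(-12\right) = 0$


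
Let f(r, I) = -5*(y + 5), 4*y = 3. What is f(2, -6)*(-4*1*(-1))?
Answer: -115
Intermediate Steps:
y = ¾ (y = (¼)*3 = ¾ ≈ 0.75000)
f(r, I) = -115/4 (f(r, I) = -5*(¾ + 5) = -5*23/4 = -115/4)
f(2, -6)*(-4*1*(-1)) = -115*(-4*1)*(-1)/4 = -(-115)*(-1) = -115/4*4 = -115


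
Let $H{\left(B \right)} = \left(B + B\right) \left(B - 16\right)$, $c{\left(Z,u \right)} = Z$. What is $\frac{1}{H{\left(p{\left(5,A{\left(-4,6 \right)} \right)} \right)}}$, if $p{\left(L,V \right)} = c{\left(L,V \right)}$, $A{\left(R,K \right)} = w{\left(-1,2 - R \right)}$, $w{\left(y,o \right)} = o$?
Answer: $- \frac{1}{110} \approx -0.0090909$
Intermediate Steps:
$A{\left(R,K \right)} = 2 - R$
$p{\left(L,V \right)} = L$
$H{\left(B \right)} = 2 B \left(-16 + B\right)$
$\frac{1}{H{\left(p{\left(5,A{\left(-4,6 \right)} \right)} \right)}} = \frac{1}{2 \cdot 5 \left(-16 + 5\right)} = \frac{1}{2 \cdot 5 \left(-11\right)} = \frac{1}{-110} = - \frac{1}{110}$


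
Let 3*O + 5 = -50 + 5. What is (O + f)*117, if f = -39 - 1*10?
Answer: -7683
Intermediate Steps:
f = -49 (f = -39 - 10 = -49)
O = -50/3 (O = -5/3 + (-50 + 5)/3 = -5/3 + (⅓)*(-45) = -5/3 - 15 = -50/3 ≈ -16.667)
(O + f)*117 = (-50/3 - 49)*117 = -197/3*117 = -7683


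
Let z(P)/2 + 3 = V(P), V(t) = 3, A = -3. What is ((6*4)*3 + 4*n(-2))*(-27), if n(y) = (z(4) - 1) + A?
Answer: -1512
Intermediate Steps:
z(P) = 0 (z(P) = -6 + 2*3 = -6 + 6 = 0)
n(y) = -4 (n(y) = (0 - 1) - 3 = -1 - 3 = -4)
((6*4)*3 + 4*n(-2))*(-27) = ((6*4)*3 + 4*(-4))*(-27) = (24*3 - 16)*(-27) = (72 - 16)*(-27) = 56*(-27) = -1512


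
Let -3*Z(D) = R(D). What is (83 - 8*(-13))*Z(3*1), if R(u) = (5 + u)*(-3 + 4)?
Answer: -1496/3 ≈ -498.67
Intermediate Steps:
R(u) = 5 + u (R(u) = (5 + u)*1 = 5 + u)
Z(D) = -5/3 - D/3 (Z(D) = -(5 + D)/3 = -5/3 - D/3)
(83 - 8*(-13))*Z(3*1) = (83 - 8*(-13))*(-5/3 - 1) = (83 + 104)*(-5/3 - ⅓*3) = 187*(-5/3 - 1) = 187*(-8/3) = -1496/3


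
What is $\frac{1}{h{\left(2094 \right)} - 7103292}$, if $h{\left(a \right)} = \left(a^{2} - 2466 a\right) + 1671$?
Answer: $- \frac{1}{7880589} \approx -1.2689 \cdot 10^{-7}$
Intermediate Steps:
$h{\left(a \right)} = 1671 + a^{2} - 2466 a$
$\frac{1}{h{\left(2094 \right)} - 7103292} = \frac{1}{\left(1671 + 2094^{2} - 5163804\right) - 7103292} = \frac{1}{\left(1671 + 4384836 - 5163804\right) - 7103292} = \frac{1}{-777297 - 7103292} = \frac{1}{-7880589} = - \frac{1}{7880589}$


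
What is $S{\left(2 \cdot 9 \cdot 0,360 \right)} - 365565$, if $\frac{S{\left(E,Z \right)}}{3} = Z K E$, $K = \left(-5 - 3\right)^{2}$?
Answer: $-365565$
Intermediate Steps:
$K = 64$ ($K = \left(-8\right)^{2} = 64$)
$S{\left(E,Z \right)} = 192 E Z$ ($S{\left(E,Z \right)} = 3 Z 64 E = 3 \cdot 64 Z E = 3 \cdot 64 E Z = 192 E Z$)
$S{\left(2 \cdot 9 \cdot 0,360 \right)} - 365565 = 192 \cdot 2 \cdot 9 \cdot 0 \cdot 360 - 365565 = 192 \cdot 18 \cdot 0 \cdot 360 - 365565 = 192 \cdot 0 \cdot 360 - 365565 = 0 - 365565 = -365565$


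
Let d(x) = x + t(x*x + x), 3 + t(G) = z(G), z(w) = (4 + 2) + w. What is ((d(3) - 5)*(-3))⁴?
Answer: 2313441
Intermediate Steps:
z(w) = 6 + w
t(G) = 3 + G (t(G) = -3 + (6 + G) = 3 + G)
d(x) = 3 + x² + 2*x (d(x) = x + (3 + (x*x + x)) = x + (3 + (x² + x)) = x + (3 + (x + x²)) = x + (3 + x + x²) = 3 + x² + 2*x)
((d(3) - 5)*(-3))⁴ = (((3 + 3 + 3*(1 + 3)) - 5)*(-3))⁴ = (((3 + 3 + 3*4) - 5)*(-3))⁴ = (((3 + 3 + 12) - 5)*(-3))⁴ = ((18 - 5)*(-3))⁴ = (13*(-3))⁴ = (-39)⁴ = 2313441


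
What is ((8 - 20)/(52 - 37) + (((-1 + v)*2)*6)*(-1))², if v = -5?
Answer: 126736/25 ≈ 5069.4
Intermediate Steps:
((8 - 20)/(52 - 37) + (((-1 + v)*2)*6)*(-1))² = ((8 - 20)/(52 - 37) + (((-1 - 5)*2)*6)*(-1))² = (-12/15 + (-6*2*6)*(-1))² = (-12*1/15 - 12*6*(-1))² = (-⅘ - 72*(-1))² = (-⅘ + 72)² = (356/5)² = 126736/25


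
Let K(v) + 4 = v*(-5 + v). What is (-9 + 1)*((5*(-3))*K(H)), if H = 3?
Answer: -1200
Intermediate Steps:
K(v) = -4 + v*(-5 + v)
(-9 + 1)*((5*(-3))*K(H)) = (-9 + 1)*((5*(-3))*(-4 + 3² - 5*3)) = -(-120)*(-4 + 9 - 15) = -(-120)*(-10) = -8*150 = -1200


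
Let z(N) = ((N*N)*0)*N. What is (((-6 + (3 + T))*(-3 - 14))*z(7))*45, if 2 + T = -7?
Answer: 0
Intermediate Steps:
T = -9 (T = -2 - 7 = -9)
z(N) = 0 (z(N) = (N²*0)*N = 0*N = 0)
(((-6 + (3 + T))*(-3 - 14))*z(7))*45 = (((-6 + (3 - 9))*(-3 - 14))*0)*45 = (((-6 - 6)*(-17))*0)*45 = (-12*(-17)*0)*45 = (204*0)*45 = 0*45 = 0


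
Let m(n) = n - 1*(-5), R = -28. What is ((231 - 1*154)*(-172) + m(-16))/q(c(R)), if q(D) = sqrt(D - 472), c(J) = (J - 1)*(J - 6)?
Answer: -13255*sqrt(514)/514 ≈ -584.65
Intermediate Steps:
c(J) = (-1 + J)*(-6 + J)
m(n) = 5 + n (m(n) = n + 5 = 5 + n)
q(D) = sqrt(-472 + D)
((231 - 1*154)*(-172) + m(-16))/q(c(R)) = ((231 - 1*154)*(-172) + (5 - 16))/(sqrt(-472 + (6 + (-28)**2 - 7*(-28)))) = ((231 - 154)*(-172) - 11)/(sqrt(-472 + (6 + 784 + 196))) = (77*(-172) - 11)/(sqrt(-472 + 986)) = (-13244 - 11)/(sqrt(514)) = -13255*sqrt(514)/514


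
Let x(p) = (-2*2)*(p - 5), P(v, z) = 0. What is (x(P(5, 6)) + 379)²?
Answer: 159201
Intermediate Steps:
x(p) = 20 - 4*p (x(p) = -4*(-5 + p) = 20 - 4*p)
(x(P(5, 6)) + 379)² = ((20 - 4*0) + 379)² = ((20 + 0) + 379)² = (20 + 379)² = 399² = 159201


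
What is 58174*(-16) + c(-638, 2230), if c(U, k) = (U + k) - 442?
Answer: -929634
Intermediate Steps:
c(U, k) = -442 + U + k
58174*(-16) + c(-638, 2230) = 58174*(-16) + (-442 - 638 + 2230) = -930784 + 1150 = -929634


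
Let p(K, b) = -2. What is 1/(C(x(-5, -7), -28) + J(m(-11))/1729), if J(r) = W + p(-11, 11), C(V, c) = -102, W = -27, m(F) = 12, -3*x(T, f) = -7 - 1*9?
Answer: -1729/176387 ≈ -0.0098023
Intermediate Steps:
x(T, f) = 16/3 (x(T, f) = -(-7 - 1*9)/3 = -(-7 - 9)/3 = -1/3*(-16) = 16/3)
J(r) = -29 (J(r) = -27 - 2 = -29)
1/(C(x(-5, -7), -28) + J(m(-11))/1729) = 1/(-102 - 29/1729) = 1/(-176387/1729) = -1729/176387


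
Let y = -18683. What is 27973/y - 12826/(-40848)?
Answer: -451506473/381581592 ≈ -1.1833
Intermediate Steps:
27973/y - 12826/(-40848) = 27973/(-18683) - 12826/(-40848) = 27973*(-1/18683) - 12826*(-1/40848) = -27973/18683 + 6413/20424 = -451506473/381581592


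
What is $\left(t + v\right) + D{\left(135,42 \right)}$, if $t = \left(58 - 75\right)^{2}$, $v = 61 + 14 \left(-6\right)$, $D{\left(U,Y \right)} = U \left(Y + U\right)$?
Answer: $24161$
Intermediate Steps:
$D{\left(U,Y \right)} = U \left(U + Y\right)$
$v = -23$ ($v = 61 - 84 = -23$)
$t = 289$ ($t = \left(-17\right)^{2} = 289$)
$\left(t + v\right) + D{\left(135,42 \right)} = \left(289 - 23\right) + 135 \left(135 + 42\right) = 266 + 135 \cdot 177 = 266 + 23895 = 24161$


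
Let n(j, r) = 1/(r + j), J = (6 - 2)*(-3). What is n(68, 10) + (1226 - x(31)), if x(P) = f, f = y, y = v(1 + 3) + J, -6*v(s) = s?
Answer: 96617/78 ≈ 1238.7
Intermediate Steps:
v(s) = -s/6
J = -12 (J = 4*(-3) = -12)
n(j, r) = 1/(j + r)
y = -38/3 (y = -(1 + 3)/6 - 12 = -1/6*4 - 12 = -2/3 - 12 = -38/3 ≈ -12.667)
f = -38/3 ≈ -12.667
x(P) = -38/3
n(68, 10) + (1226 - x(31)) = 1/(68 + 10) + (1226 - 1*(-38/3)) = 1/78 + (1226 + 38/3) = 1/78 + 3716/3 = 96617/78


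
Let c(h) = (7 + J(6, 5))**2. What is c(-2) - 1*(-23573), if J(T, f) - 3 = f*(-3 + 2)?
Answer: 23598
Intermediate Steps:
J(T, f) = 3 - f (J(T, f) = 3 + f*(-3 + 2) = 3 + f*(-1) = 3 - f)
c(h) = 25 (c(h) = (7 + (3 - 1*5))**2 = (7 + (3 - 5))**2 = (7 - 2)**2 = 5**2 = 25)
c(-2) - 1*(-23573) = 25 - 1*(-23573) = 25 + 23573 = 23598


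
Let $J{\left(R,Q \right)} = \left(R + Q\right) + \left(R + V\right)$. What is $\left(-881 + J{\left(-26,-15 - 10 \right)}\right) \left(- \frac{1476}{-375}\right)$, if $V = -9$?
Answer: $- \frac{475764}{125} \approx -3806.1$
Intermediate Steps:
$J{\left(R,Q \right)} = -9 + Q + 2 R$ ($J{\left(R,Q \right)} = \left(R + Q\right) + \left(R - 9\right) = \left(Q + R\right) + \left(-9 + R\right) = -9 + Q + 2 R$)
$\left(-881 + J{\left(-26,-15 - 10 \right)}\right) \left(- \frac{1476}{-375}\right) = \left(-881 - 86\right) \left(- \frac{1476}{-375}\right) = \left(-881 - 86\right) \left(\left(-1476\right) \left(- \frac{1}{375}\right)\right) = \left(-881 - 86\right) \frac{492}{125} = \left(-967\right) \frac{492}{125} = - \frac{475764}{125}$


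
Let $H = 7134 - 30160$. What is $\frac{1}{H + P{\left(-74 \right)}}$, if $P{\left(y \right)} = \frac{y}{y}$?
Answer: $- \frac{1}{23025} \approx -4.3431 \cdot 10^{-5}$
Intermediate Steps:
$H = -23026$
$P{\left(y \right)} = 1$
$\frac{1}{H + P{\left(-74 \right)}} = \frac{1}{-23026 + 1} = \frac{1}{-23025} = - \frac{1}{23025}$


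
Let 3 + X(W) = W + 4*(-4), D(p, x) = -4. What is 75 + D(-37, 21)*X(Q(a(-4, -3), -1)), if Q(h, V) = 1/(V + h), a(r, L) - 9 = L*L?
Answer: 2563/17 ≈ 150.76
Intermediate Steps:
a(r, L) = 9 + L² (a(r, L) = 9 + L*L = 9 + L²)
X(W) = -19 + W (X(W) = -3 + (W + 4*(-4)) = -3 + (W - 16) = -3 + (-16 + W) = -19 + W)
75 + D(-37, 21)*X(Q(a(-4, -3), -1)) = 75 - 4*(-19 + 1/(-1 + (9 + (-3)²))) = 75 - 4*(-19 + 1/(-1 + (9 + 9))) = 75 - 4*(-19 + 1/(-1 + 18)) = 75 - 4*(-19 + 1/17) = 75 - 4*(-322/17) = 75 + 1288/17 = 2563/17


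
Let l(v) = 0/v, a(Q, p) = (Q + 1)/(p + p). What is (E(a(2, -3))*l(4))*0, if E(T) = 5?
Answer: 0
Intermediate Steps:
a(Q, p) = (1 + Q)/(2*p) (a(Q, p) = (1 + Q)/((2*p)) = (1 + Q)*(1/(2*p)) = (1 + Q)/(2*p))
l(v) = 0
(E(a(2, -3))*l(4))*0 = (5*0)*0 = 0*0 = 0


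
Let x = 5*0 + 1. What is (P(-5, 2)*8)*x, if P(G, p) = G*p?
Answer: -80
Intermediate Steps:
x = 1 (x = 0 + 1 = 1)
(P(-5, 2)*8)*x = (-5*2*8)*1 = -10*8*1 = -80*1 = -80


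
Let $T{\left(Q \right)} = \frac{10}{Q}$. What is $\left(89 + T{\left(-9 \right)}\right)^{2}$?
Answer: $\frac{625681}{81} \approx 7724.5$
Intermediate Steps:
$\left(89 + T{\left(-9 \right)}\right)^{2} = \left(89 + \frac{10}{-9}\right)^{2} = \left(89 + 10 \left(- \frac{1}{9}\right)\right)^{2} = \left(89 - \frac{10}{9}\right)^{2} = \left(\frac{791}{9}\right)^{2} = \frac{625681}{81}$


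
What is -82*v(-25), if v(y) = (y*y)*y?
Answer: 1281250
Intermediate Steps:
v(y) = y³ (v(y) = y²*y = y³)
-82*v(-25) = -82*(-25)³ = -82*(-15625) = 1281250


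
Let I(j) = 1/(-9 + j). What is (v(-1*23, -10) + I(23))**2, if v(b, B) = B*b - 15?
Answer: 9066121/196 ≈ 46256.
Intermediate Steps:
v(b, B) = -15 + B*b
(v(-1*23, -10) + I(23))**2 = ((-15 - (-10)*23) + 1/(-9 + 23))**2 = ((-15 - 10*(-23)) + 1/14)**2 = ((-15 + 230) + 1/14)**2 = (215 + 1/14)**2 = (3011/14)**2 = 9066121/196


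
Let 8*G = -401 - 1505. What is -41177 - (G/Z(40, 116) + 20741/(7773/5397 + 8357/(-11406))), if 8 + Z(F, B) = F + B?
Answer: -605856359231961/8595072176 ≈ -70489.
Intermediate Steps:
G = -953/4 (G = (-401 - 1505)/8 = (1/8)*(-1906) = -953/4 ≈ -238.25)
Z(F, B) = -8 + B + F (Z(F, B) = -8 + (F + B) = -8 + (B + F) = -8 + B + F)
-41177 - (G/Z(40, 116) + 20741/(7773/5397 + 8357/(-11406))) = -41177 - (-953/(4*(-8 + 116 + 40)) + 20741/(7773/5397 + 8357/(-11406))) = -41177 - (-953/4/148 + 20741/(7773*(1/5397) + 8357*(-1/11406))) = -41177 - (-953/4*1/148 + 20741/(2591/1799 - 8357/11406)) = -41177 - (-953/592 + 20741/(14518703/20519394)) = -41177 - (-953/592 + 20741*(20519394/14518703)) = -41177 - (-953/592 + 425592750954/14518703) = -41177 - 1*251937072240809/8595072176 = -41177 - 251937072240809/8595072176 = -605856359231961/8595072176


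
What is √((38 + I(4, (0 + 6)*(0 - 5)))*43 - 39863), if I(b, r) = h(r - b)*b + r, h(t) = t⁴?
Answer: √229810273 ≈ 15160.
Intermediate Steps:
I(b, r) = r + b*(r - b)⁴ (I(b, r) = (r - b)⁴*b + r = b*(r - b)⁴ + r = r + b*(r - b)⁴)
√((38 + I(4, (0 + 6)*(0 - 5)))*43 - 39863) = √((38 + ((0 + 6)*(0 - 5) + 4*(4 - (0 + 6)*(0 - 5))⁴))*43 - 39863) = √((38 + (6*(-5) + 4*(4 - 6*(-5))⁴))*43 - 39863) = √((38 + (-30 + 4*(4 - 1*(-30))⁴))*43 - 39863) = √((38 + (-30 + 4*(4 + 30)⁴))*43 - 39863) = √((38 + (-30 + 4*34⁴))*43 - 39863) = √((38 + (-30 + 4*1336336))*43 - 39863) = √((38 + (-30 + 5345344))*43 - 39863) = √((38 + 5345314)*43 - 39863) = √(5345352*43 - 39863) = √(229850136 - 39863) = √229810273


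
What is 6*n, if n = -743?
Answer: -4458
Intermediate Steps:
6*n = 6*(-743) = -4458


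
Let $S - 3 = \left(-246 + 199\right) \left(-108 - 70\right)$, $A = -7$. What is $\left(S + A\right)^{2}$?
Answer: $69923044$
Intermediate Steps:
$S = 8369$ ($S = 3 + \left(-246 + 199\right) \left(-108 - 70\right) = 3 - -8366 = 3 + 8366 = 8369$)
$\left(S + A\right)^{2} = \left(8369 - 7\right)^{2} = 8362^{2} = 69923044$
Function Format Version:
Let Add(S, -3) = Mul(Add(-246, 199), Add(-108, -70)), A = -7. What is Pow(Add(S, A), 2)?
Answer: 69923044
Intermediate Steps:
S = 8369 (S = Add(3, Mul(Add(-246, 199), Add(-108, -70))) = Add(3, Mul(-47, -178)) = Add(3, 8366) = 8369)
Pow(Add(S, A), 2) = Pow(Add(8369, -7), 2) = Pow(8362, 2) = 69923044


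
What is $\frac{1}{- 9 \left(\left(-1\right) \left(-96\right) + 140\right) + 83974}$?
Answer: $\frac{1}{81850} \approx 1.2217 \cdot 10^{-5}$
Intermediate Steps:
$\frac{1}{- 9 \left(\left(-1\right) \left(-96\right) + 140\right) + 83974} = \frac{1}{- 9 \left(96 + 140\right) + 83974} = \frac{1}{\left(-9\right) 236 + 83974} = \frac{1}{-2124 + 83974} = \frac{1}{81850}$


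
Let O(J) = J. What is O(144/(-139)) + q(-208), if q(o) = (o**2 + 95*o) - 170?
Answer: 3243282/139 ≈ 23333.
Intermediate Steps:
q(o) = -170 + o**2 + 95*o
O(144/(-139)) + q(-208) = 144/(-139) + (-170 + (-208)**2 + 95*(-208)) = 144*(-1/139) + (-170 + 43264 - 19760) = -144/139 + 23334 = 3243282/139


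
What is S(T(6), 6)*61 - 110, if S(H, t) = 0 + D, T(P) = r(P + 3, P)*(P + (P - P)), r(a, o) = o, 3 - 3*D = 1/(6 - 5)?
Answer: -208/3 ≈ -69.333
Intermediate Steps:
D = ⅔ (D = 1 - 1/(3*(6 - 5)) = 1 - ⅓/1 = 1 - ⅓*1 = 1 - ⅓ = ⅔ ≈ 0.66667)
T(P) = P² (T(P) = P*(P + (P - P)) = P*(P + 0) = P*P = P²)
S(H, t) = ⅔ (S(H, t) = 0 + ⅔ = ⅔)
S(T(6), 6)*61 - 110 = (⅔)*61 - 110 = 122/3 - 110 = -208/3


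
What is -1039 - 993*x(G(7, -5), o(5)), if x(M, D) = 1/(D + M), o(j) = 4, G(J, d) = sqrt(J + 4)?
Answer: -9167/5 + 993*sqrt(11)/5 ≈ -1174.7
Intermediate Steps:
G(J, d) = sqrt(4 + J)
-1039 - 993*x(G(7, -5), o(5)) = -1039 - 993/(4 + sqrt(4 + 7)) = -1039 - 993/(4 + sqrt(11))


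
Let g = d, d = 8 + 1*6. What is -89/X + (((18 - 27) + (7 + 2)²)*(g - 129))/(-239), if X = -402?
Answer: 3349831/96078 ≈ 34.866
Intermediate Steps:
d = 14 (d = 8 + 6 = 14)
g = 14
-89/X + (((18 - 27) + (7 + 2)²)*(g - 129))/(-239) = -89/(-402) + (((18 - 27) + (7 + 2)²)*(14 - 129))/(-239) = -89*(-1/402) + ((-9 + 9²)*(-115))*(-1/239) = 89/402 + ((-9 + 81)*(-115))*(-1/239) = 89/402 + (72*(-115))*(-1/239) = 89/402 - 8280*(-1/239) = 89/402 + 8280/239 = 3349831/96078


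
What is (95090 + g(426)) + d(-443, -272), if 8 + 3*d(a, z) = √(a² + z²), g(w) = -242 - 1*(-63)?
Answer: 284725/3 + √270233/3 ≈ 95082.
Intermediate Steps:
g(w) = -179 (g(w) = -242 + 63 = -179)
d(a, z) = -8/3 + √(a² + z²)/3
(95090 + g(426)) + d(-443, -272) = (95090 - 179) + (-8/3 + √((-443)² + (-272)²)/3) = 94911 + (-8/3 + √(196249 + 73984)/3) = 94911 + (-8/3 + √270233/3) = 284725/3 + √270233/3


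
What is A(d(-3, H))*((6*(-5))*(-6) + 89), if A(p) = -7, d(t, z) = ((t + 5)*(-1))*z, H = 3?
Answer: -1883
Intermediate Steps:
d(t, z) = z*(-5 - t) (d(t, z) = ((5 + t)*(-1))*z = (-5 - t)*z = z*(-5 - t))
A(d(-3, H))*((6*(-5))*(-6) + 89) = -7*((6*(-5))*(-6) + 89) = -7*(-30*(-6) + 89) = -7*(180 + 89) = -7*269 = -1883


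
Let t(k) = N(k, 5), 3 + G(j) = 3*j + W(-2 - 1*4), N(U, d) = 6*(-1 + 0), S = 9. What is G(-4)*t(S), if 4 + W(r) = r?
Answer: 150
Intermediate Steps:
W(r) = -4 + r
N(U, d) = -6 (N(U, d) = 6*(-1) = -6)
G(j) = -13 + 3*j (G(j) = -3 + (3*j + (-4 + (-2 - 1*4))) = -3 + (3*j + (-4 + (-2 - 4))) = -3 + (3*j + (-4 - 6)) = -3 + (3*j - 10) = -3 + (-10 + 3*j) = -13 + 3*j)
t(k) = -6
G(-4)*t(S) = (-13 + 3*(-4))*(-6) = (-13 - 12)*(-6) = -25*(-6) = 150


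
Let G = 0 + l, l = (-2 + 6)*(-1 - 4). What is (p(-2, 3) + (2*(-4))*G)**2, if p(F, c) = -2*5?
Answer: 22500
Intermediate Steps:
l = -20 (l = 4*(-5) = -20)
p(F, c) = -10
G = -20 (G = 0 - 20 = -20)
(p(-2, 3) + (2*(-4))*G)**2 = (-10 + (2*(-4))*(-20))**2 = (-10 - 8*(-20))**2 = (-10 + 160)**2 = 150**2 = 22500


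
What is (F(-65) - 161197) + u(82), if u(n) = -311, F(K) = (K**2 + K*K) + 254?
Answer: -152804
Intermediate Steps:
F(K) = 254 + 2*K**2 (F(K) = (K**2 + K**2) + 254 = 2*K**2 + 254 = 254 + 2*K**2)
(F(-65) - 161197) + u(82) = ((254 + 2*(-65)**2) - 161197) - 311 = ((254 + 2*4225) - 161197) - 311 = ((254 + 8450) - 161197) - 311 = (8704 - 161197) - 311 = -152493 - 311 = -152804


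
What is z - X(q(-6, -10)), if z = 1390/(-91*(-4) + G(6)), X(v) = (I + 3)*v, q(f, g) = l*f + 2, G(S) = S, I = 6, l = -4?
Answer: -8519/37 ≈ -230.24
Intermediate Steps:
q(f, g) = 2 - 4*f (q(f, g) = -4*f + 2 = 2 - 4*f)
X(v) = 9*v (X(v) = (6 + 3)*v = 9*v)
z = 139/37 (z = 1390/(-91*(-4) + 6) = 1390/(364 + 6) = 1390/370 = 1390*(1/370) = 139/37 ≈ 3.7568)
z - X(q(-6, -10)) = 139/37 - 9*(2 - 4*(-6)) = 139/37 - 9*(2 + 24) = 139/37 - 9*26 = 139/37 - 1*234 = 139/37 - 234 = -8519/37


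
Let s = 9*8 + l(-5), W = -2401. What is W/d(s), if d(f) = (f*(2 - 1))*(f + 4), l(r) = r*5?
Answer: -2401/2397 ≈ -1.0017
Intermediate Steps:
l(r) = 5*r
s = 47 (s = 9*8 + 5*(-5) = 72 - 25 = 47)
d(f) = f*(4 + f) (d(f) = (f*1)*(4 + f) = f*(4 + f))
W/d(s) = -2401*1/(47*(4 + 47)) = -2401/(47*51) = -2401/2397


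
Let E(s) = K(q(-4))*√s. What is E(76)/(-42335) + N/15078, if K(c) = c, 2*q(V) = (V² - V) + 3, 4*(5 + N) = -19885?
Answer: -6635/20104 - 23*√19/42335 ≈ -0.33240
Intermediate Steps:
N = -19905/4 (N = -5 + (¼)*(-19885) = -5 - 19885/4 = -19905/4 ≈ -4976.3)
q(V) = 3/2 + V²/2 - V/2 (q(V) = ((V² - V) + 3)/2 = (3 + V² - V)/2 = 3/2 + V²/2 - V/2)
E(s) = 23*√s/2 (E(s) = (3/2 + (½)*(-4)² - ½*(-4))*√s = (3/2 + (½)*16 + 2)*√s = (3/2 + 8 + 2)*√s = 23*√s/2)
E(76)/(-42335) + N/15078 = (23*√76/2)/(-42335) - 19905/4/15078 = (23*(2*√19)/2)*(-1/42335) - 19905/4*1/15078 = (23*√19)*(-1/42335) - 6635/20104 = -23*√19/42335 - 6635/20104 = -6635/20104 - 23*√19/42335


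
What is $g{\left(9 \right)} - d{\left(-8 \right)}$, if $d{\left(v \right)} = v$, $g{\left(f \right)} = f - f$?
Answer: $8$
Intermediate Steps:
$g{\left(f \right)} = 0$
$g{\left(9 \right)} - d{\left(-8 \right)} = 0 - -8 = 0 + 8 = 8$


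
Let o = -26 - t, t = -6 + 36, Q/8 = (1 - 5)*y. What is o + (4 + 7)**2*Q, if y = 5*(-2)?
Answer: 38664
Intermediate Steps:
y = -10
Q = 320 (Q = 8*((1 - 5)*(-10)) = 8*(-4*(-10)) = 8*40 = 320)
t = 30
o = -56 (o = -26 - 1*30 = -26 - 30 = -56)
o + (4 + 7)**2*Q = -56 + (4 + 7)**2*320 = -56 + 11**2*320 = -56 + 121*320 = -56 + 38720 = 38664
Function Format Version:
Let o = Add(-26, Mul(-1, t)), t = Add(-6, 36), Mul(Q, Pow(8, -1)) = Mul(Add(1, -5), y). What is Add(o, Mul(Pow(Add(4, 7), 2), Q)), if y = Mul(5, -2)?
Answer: 38664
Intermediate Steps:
y = -10
Q = 320 (Q = Mul(8, Mul(Add(1, -5), -10)) = Mul(8, Mul(-4, -10)) = Mul(8, 40) = 320)
t = 30
o = -56 (o = Add(-26, Mul(-1, 30)) = Add(-26, -30) = -56)
Add(o, Mul(Pow(Add(4, 7), 2), Q)) = Add(-56, Mul(Pow(Add(4, 7), 2), 320)) = Add(-56, Mul(Pow(11, 2), 320)) = Add(-56, Mul(121, 320)) = Add(-56, 38720) = 38664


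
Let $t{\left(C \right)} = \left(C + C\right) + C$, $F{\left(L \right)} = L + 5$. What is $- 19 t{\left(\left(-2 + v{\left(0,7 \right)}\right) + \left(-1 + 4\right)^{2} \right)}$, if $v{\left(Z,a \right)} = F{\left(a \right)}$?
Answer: $-1083$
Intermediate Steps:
$F{\left(L \right)} = 5 + L$
$v{\left(Z,a \right)} = 5 + a$
$t{\left(C \right)} = 3 C$ ($t{\left(C \right)} = 2 C + C = 3 C$)
$- 19 t{\left(\left(-2 + v{\left(0,7 \right)}\right) + \left(-1 + 4\right)^{2} \right)} = - 19 \cdot 3 \left(\left(-2 + \left(5 + 7\right)\right) + \left(-1 + 4\right)^{2}\right) = - 19 \cdot 3 \left(\left(-2 + 12\right) + 3^{2}\right) = - 19 \cdot 3 \left(10 + 9\right) = - 19 \cdot 3 \cdot 19 = \left(-19\right) 57 = -1083$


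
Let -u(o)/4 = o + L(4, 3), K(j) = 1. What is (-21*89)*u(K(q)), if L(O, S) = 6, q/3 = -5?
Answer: 52332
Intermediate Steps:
q = -15 (q = 3*(-5) = -15)
u(o) = -24 - 4*o (u(o) = -4*(o + 6) = -4*(6 + o) = -24 - 4*o)
(-21*89)*u(K(q)) = (-21*89)*(-24 - 4*1) = -1869*(-24 - 4) = -1869*(-28) = 52332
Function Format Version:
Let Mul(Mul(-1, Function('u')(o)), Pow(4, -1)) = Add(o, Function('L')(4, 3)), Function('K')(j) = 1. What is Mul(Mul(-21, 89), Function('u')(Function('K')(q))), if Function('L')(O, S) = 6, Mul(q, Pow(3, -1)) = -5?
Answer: 52332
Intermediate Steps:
q = -15 (q = Mul(3, -5) = -15)
Function('u')(o) = Add(-24, Mul(-4, o)) (Function('u')(o) = Mul(-4, Add(o, 6)) = Mul(-4, Add(6, o)) = Add(-24, Mul(-4, o)))
Mul(Mul(-21, 89), Function('u')(Function('K')(q))) = Mul(Mul(-21, 89), Add(-24, Mul(-4, 1))) = Mul(-1869, Add(-24, -4)) = Mul(-1869, -28) = 52332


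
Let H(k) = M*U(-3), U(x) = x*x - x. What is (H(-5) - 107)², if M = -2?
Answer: 17161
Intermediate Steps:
U(x) = x² - x
H(k) = -24 (H(k) = -(-6)*(-1 - 3) = -(-6)*(-4) = -2*12 = -24)
(H(-5) - 107)² = (-24 - 107)² = (-131)² = 17161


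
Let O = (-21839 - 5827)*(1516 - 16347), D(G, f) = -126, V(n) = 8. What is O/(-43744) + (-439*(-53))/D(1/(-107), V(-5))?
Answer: -13179352961/1377936 ≈ -9564.6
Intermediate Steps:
O = 410314446 (O = -27666*(-14831) = 410314446)
O/(-43744) + (-439*(-53))/D(1/(-107), V(-5)) = 410314446/(-43744) - 439*(-53)/(-126) = 410314446*(-1/43744) + 23267*(-1/126) = -205157223/21872 - 23267/126 = -13179352961/1377936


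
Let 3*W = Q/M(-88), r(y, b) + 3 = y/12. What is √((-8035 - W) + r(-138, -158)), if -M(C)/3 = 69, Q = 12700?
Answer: 107*I*√120198/414 ≈ 89.605*I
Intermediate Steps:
r(y, b) = -3 + y/12
M(C) = -207 (M(C) = -3*69 = -207)
W = -12700/621 (W = (12700/(-207))/3 = (12700*(-1/207))/3 = (⅓)*(-12700/207) = -12700/621 ≈ -20.451)
√((-8035 - W) + r(-138, -158)) = √((-8035 - 1*(-12700/621)) + (-3 + (1/12)*(-138))) = √((-8035 + 12700/621) + (-3 - 23/2)) = √(-4977035/621 - 29/2) = √(-9972079/1242) = 107*I*√120198/414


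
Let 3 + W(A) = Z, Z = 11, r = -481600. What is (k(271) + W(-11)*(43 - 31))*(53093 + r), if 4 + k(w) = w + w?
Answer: -271673438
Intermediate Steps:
k(w) = -4 + 2*w (k(w) = -4 + (w + w) = -4 + 2*w)
W(A) = 8 (W(A) = -3 + 11 = 8)
(k(271) + W(-11)*(43 - 31))*(53093 + r) = ((-4 + 2*271) + 8*(43 - 31))*(53093 - 481600) = ((-4 + 542) + 8*12)*(-428507) = (538 + 96)*(-428507) = 634*(-428507) = -271673438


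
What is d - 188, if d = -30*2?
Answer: -248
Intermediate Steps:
d = -60
d - 188 = -60 - 188 = -248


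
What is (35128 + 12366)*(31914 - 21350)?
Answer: 501726616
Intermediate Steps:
(35128 + 12366)*(31914 - 21350) = 47494*10564 = 501726616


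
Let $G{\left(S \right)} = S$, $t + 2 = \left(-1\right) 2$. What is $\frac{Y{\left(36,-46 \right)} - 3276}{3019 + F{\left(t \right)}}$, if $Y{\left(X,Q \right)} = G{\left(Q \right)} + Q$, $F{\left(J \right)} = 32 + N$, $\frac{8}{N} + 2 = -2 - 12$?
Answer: $- \frac{6736}{6101} \approx -1.1041$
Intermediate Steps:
$N = - \frac{1}{2}$ ($N = \frac{8}{-2 - 14} = \frac{8}{-16} = 8 \left(- \frac{1}{16}\right) = - \frac{1}{2} \approx -0.5$)
$t = -4$ ($t = -2 - 2 = -4$)
$F{\left(J \right)} = \frac{63}{2}$ ($F{\left(J \right)} = 32 - \frac{1}{2} = \frac{63}{2}$)
$Y{\left(X,Q \right)} = 2 Q$ ($Y{\left(X,Q \right)} = Q + Q = 2 Q$)
$\frac{Y{\left(36,-46 \right)} - 3276}{3019 + F{\left(t \right)}} = \frac{2 \left(-46\right) - 3276}{3019 + \frac{63}{2}} = \frac{-92 - 3276}{\frac{6101}{2}} = \left(-3368\right) \frac{2}{6101} = - \frac{6736}{6101}$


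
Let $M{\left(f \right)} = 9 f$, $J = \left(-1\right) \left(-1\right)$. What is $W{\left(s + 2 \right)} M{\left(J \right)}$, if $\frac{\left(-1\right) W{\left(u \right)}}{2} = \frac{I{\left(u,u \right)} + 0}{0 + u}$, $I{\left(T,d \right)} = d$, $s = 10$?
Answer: $-18$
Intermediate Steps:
$J = 1$
$W{\left(u \right)} = -2$ ($W{\left(u \right)} = - 2 \frac{u + 0}{0 + u} = - 2 \frac{u}{u} = \left(-2\right) 1 = -2$)
$W{\left(s + 2 \right)} M{\left(J \right)} = - 2 \cdot 9 \cdot 1 = \left(-2\right) 9 = -18$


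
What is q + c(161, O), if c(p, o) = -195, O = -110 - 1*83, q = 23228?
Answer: 23033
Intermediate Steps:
O = -193 (O = -110 - 83 = -193)
q + c(161, O) = 23228 - 195 = 23033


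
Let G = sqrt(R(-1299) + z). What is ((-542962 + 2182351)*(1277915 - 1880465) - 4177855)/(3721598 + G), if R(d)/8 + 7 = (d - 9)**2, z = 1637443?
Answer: -735252313374049678/2770055269861 + 197563603961*sqrt(15324299)/2770055269861 ≈ -2.6515e+5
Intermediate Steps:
R(d) = -56 + 8*(-9 + d)**2 (R(d) = -56 + 8*(d - 9)**2 = -56 + 8*(-9 + d)**2)
G = sqrt(15324299) (G = sqrt((-56 + 8*(-9 - 1299)**2) + 1637443) = sqrt((-56 + 8*(-1308)**2) + 1637443) = sqrt((-56 + 8*1710864) + 1637443) = sqrt((-56 + 13686912) + 1637443) = sqrt(13686856 + 1637443) = sqrt(15324299) ≈ 3914.6)
((-542962 + 2182351)*(1277915 - 1880465) - 4177855)/(3721598 + G) = ((-542962 + 2182351)*(1277915 - 1880465) - 4177855)/(3721598 + sqrt(15324299)) = (1639389*(-602550) - 4177855)/(3721598 + sqrt(15324299)) = (-987813841950 - 4177855)/(3721598 + sqrt(15324299)) = -987818019805/(3721598 + sqrt(15324299))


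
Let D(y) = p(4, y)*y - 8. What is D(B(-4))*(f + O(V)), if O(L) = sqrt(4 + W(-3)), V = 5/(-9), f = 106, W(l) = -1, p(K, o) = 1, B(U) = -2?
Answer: -1060 - 10*sqrt(3) ≈ -1077.3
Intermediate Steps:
V = -5/9 (V = 5*(-1/9) = -5/9 ≈ -0.55556)
D(y) = -8 + y (D(y) = 1*y - 8 = y - 8 = -8 + y)
O(L) = sqrt(3) (O(L) = sqrt(4 - 1) = sqrt(3))
D(B(-4))*(f + O(V)) = (-8 - 2)*(106 + sqrt(3)) = -10*(106 + sqrt(3)) = -1060 - 10*sqrt(3)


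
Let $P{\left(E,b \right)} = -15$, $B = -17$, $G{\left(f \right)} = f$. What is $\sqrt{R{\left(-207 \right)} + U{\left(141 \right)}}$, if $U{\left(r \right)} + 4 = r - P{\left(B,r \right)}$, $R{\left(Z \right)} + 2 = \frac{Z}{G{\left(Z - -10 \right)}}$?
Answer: $\frac{\sqrt{5862129}}{197} \approx 12.29$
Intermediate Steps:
$R{\left(Z \right)} = -2 + \frac{Z}{10 + Z}$ ($R{\left(Z \right)} = -2 + \frac{Z}{Z - -10} = -2 + \frac{Z}{Z + 10} = -2 + \frac{Z}{10 + Z}$)
$U{\left(r \right)} = 11 + r$ ($U{\left(r \right)} = -4 + \left(r - -15\right) = -4 + \left(r + 15\right) = -4 + \left(15 + r\right) = 11 + r$)
$\sqrt{R{\left(-207 \right)} + U{\left(141 \right)}} = \sqrt{\frac{-20 - -207}{10 - 207} + \left(11 + 141\right)} = \sqrt{\frac{-20 + 207}{-197} + 152} = \sqrt{\left(- \frac{1}{197}\right) 187 + 152} = \sqrt{- \frac{187}{197} + 152} = \sqrt{\frac{29757}{197}} = \frac{\sqrt{5862129}}{197}$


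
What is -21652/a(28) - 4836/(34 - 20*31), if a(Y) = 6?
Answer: -3164764/879 ≈ -3600.4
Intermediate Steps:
-21652/a(28) - 4836/(34 - 20*31) = -21652/6 - 4836/(34 - 20*31) = -21652*⅙ - 4836/(34 - 620) = -10826/3 - 4836/(-586) = -10826/3 - 4836*(-1/586) = -10826/3 + 2418/293 = -3164764/879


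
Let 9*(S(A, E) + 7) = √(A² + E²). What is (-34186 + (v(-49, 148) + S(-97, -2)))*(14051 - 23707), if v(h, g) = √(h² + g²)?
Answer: 330167608 - 9656*√24305 - 9656*√9413/9 ≈ 3.2856e+8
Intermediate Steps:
v(h, g) = √(g² + h²)
S(A, E) = -7 + √(A² + E²)/9
(-34186 + (v(-49, 148) + S(-97, -2)))*(14051 - 23707) = (-34186 + (√(148² + (-49)²) + (-7 + √((-97)² + (-2)²)/9)))*(14051 - 23707) = (-34186 + (√(21904 + 2401) + (-7 + √(9409 + 4)/9)))*(-9656) = (-34186 + (√24305 + (-7 + √9413/9)))*(-9656) = (-34186 + (-7 + √24305 + √9413/9))*(-9656) = (-34193 + √24305 + √9413/9)*(-9656) = 330167608 - 9656*√24305 - 9656*√9413/9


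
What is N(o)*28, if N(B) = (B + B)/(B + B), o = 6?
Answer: 28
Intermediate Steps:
N(B) = 1 (N(B) = (2*B)/((2*B)) = (2*B)*(1/(2*B)) = 1)
N(o)*28 = 1*28 = 28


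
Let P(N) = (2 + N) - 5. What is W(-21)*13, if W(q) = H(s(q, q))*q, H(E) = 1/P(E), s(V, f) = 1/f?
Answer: 5733/64 ≈ 89.578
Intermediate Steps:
P(N) = -3 + N
H(E) = 1/(-3 + E)
W(q) = q/(-3 + 1/q)
W(-21)*13 = -1*(-21)²/(-1 + 3*(-21))*13 = -1*441/(-1 - 63)*13 = -1*441/(-64)*13 = -1*441*(-1/64)*13 = (441/64)*13 = 5733/64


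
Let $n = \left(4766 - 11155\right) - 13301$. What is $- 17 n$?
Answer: $334730$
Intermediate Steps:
$n = -19690$ ($n = -6389 - 13301 = -19690$)
$- 17 n = \left(-17\right) \left(-19690\right) = 334730$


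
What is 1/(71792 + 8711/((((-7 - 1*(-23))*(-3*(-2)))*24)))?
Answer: 2304/165417479 ≈ 1.3928e-5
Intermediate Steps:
1/(71792 + 8711/((((-7 - 1*(-23))*(-3*(-2)))*24))) = 1/(71792 + 8711/((((-7 + 23)*6)*24))) = 1/(71792 + 8711/(((16*6)*24))) = 1/(71792 + 8711/((96*24))) = 1/(71792 + 8711/2304) = 1/(165417479/2304) = 2304/165417479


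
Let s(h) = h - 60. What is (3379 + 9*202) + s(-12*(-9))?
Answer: 5245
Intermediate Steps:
s(h) = -60 + h
(3379 + 9*202) + s(-12*(-9)) = (3379 + 9*202) + (-60 - 12*(-9)) = (3379 + 1818) + (-60 + 108) = 5197 + 48 = 5245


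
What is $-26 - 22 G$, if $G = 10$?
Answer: $-246$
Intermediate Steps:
$-26 - 22 G = -26 - 220 = -246$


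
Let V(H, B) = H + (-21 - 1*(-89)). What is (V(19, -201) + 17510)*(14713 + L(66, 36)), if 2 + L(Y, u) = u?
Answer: 259502959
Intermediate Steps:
L(Y, u) = -2 + u
V(H, B) = 68 + H (V(H, B) = H + (-21 + 89) = H + 68 = 68 + H)
(V(19, -201) + 17510)*(14713 + L(66, 36)) = ((68 + 19) + 17510)*(14713 + (-2 + 36)) = (87 + 17510)*(14713 + 34) = 17597*14747 = 259502959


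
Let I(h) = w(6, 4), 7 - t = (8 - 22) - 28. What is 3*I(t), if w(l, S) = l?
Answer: 18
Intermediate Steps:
t = 49 (t = 7 - ((8 - 22) - 28) = 7 - (-14 - 28) = 7 - 1*(-42) = 7 + 42 = 49)
I(h) = 6
3*I(t) = 3*6 = 18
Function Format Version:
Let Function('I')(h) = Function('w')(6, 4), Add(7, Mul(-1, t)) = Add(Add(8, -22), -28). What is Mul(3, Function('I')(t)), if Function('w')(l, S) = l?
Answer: 18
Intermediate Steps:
t = 49 (t = Add(7, Mul(-1, Add(Add(8, -22), -28))) = Add(7, Mul(-1, Add(-14, -28))) = Add(7, Mul(-1, -42)) = Add(7, 42) = 49)
Function('I')(h) = 6
Mul(3, Function('I')(t)) = Mul(3, 6) = 18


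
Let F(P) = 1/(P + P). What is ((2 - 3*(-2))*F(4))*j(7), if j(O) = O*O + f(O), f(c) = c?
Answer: 56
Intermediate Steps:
F(P) = 1/(2*P)
j(O) = O + O² (j(O) = O*O + O = O² + O = O + O²)
((2 - 3*(-2))*F(4))*j(7) = ((2 - 3*(-2))*((½)/4))*(7*(1 + 7)) = ((2 + 6)*((½)*(¼)))*(7*8) = (8*(⅛))*56 = 1*56 = 56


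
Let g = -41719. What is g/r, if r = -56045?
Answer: 41719/56045 ≈ 0.74438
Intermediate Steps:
g/r = -41719/(-56045) = -41719*(-1/56045) = 41719/56045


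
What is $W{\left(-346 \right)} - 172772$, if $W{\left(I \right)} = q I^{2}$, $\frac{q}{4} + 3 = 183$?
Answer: $86022748$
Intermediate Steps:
$q = 720$ ($q = -12 + 4 \cdot 183 = -12 + 732 = 720$)
$W{\left(I \right)} = 720 I^{2}$
$W{\left(-346 \right)} - 172772 = 720 \left(-346\right)^{2} - 172772 = 720 \cdot 119716 - 172772 = 86195520 - 172772 = 86022748$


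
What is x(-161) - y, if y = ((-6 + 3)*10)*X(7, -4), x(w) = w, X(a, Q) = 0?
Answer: -161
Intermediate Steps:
y = 0 (y = ((-6 + 3)*10)*0 = -3*10*0 = -30*0 = 0)
x(-161) - y = -161 - 1*0 = -161 + 0 = -161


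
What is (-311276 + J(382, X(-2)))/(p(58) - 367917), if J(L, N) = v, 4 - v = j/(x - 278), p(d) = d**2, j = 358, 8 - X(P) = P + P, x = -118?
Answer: 61631677/72181494 ≈ 0.85384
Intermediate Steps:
X(P) = 8 - 2*P (X(P) = 8 - (P + P) = 8 - 2*P)
v = 971/198 (v = 4 - 358/(-118 - 278) = 4 - 358/(-396) = 4 - 358*(-1)/396 = 4 - 1*(-179/198) = 4 + 179/198 = 971/198 ≈ 4.9040)
J(L, N) = 971/198
(-311276 + J(382, X(-2)))/(p(58) - 367917) = (-311276 + 971/198)/(58**2 - 367917) = -61631677/(198*(3364 - 367917)) = -61631677/198/(-364553) = -61631677/198*(-1/364553) = 61631677/72181494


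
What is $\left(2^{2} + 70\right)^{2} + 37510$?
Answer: $42986$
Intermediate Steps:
$\left(2^{2} + 70\right)^{2} + 37510 = \left(4 + 70\right)^{2} + 37510 = 74^{2} + 37510 = 5476 + 37510 = 42986$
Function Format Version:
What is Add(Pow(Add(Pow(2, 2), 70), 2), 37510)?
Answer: 42986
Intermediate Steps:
Add(Pow(Add(Pow(2, 2), 70), 2), 37510) = Add(Pow(Add(4, 70), 2), 37510) = Add(Pow(74, 2), 37510) = Add(5476, 37510) = 42986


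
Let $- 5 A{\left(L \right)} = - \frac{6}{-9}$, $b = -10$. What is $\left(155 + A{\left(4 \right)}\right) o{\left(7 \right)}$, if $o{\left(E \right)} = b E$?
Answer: $- \frac{32522}{3} \approx -10841.0$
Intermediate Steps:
$o{\left(E \right)} = - 10 E$
$A{\left(L \right)} = - \frac{2}{15}$ ($A{\left(L \right)} = - \frac{\left(-6\right) \frac{1}{-9}}{5} = - \frac{\left(-6\right) \left(- \frac{1}{9}\right)}{5} = \left(- \frac{1}{5}\right) \frac{2}{3} = - \frac{2}{15}$)
$\left(155 + A{\left(4 \right)}\right) o{\left(7 \right)} = \left(155 - \frac{2}{15}\right) \left(\left(-10\right) 7\right) = \frac{2323}{15} \left(-70\right) = - \frac{32522}{3}$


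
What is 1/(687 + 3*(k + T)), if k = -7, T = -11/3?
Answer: 1/655 ≈ 0.0015267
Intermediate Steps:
T = -11/3 (T = -11*⅓ = -11/3 ≈ -3.6667)
1/(687 + 3*(k + T)) = 1/(687 + 3*(-7 - 11/3)) = 1/(687 + 3*(-32/3)) = 1/(687 - 32) = 1/655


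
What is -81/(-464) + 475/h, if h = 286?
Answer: 121783/66352 ≈ 1.8354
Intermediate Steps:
-81/(-464) + 475/h = -81/(-464) + 475/286 = -81*(-1/464) + 475*(1/286) = 81/464 + 475/286 = 121783/66352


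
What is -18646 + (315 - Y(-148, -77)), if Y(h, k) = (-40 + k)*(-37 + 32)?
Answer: -18916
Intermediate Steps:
Y(h, k) = 200 - 5*k (Y(h, k) = (-40 + k)*(-5) = 200 - 5*k)
-18646 + (315 - Y(-148, -77)) = -18646 + (315 - (200 - 5*(-77))) = -18646 + (315 - (200 + 385)) = -18646 + (315 - 1*585) = -18646 + (315 - 585) = -18646 - 270 = -18916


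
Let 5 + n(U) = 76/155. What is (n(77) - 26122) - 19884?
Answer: -7131629/155 ≈ -46011.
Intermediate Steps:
n(U) = -699/155 (n(U) = -5 + 76/155 = -699/155)
(n(77) - 26122) - 19884 = (-699/155 - 26122) - 19884 = -4049609/155 - 19884 = -7131629/155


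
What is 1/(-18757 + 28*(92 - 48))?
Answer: -1/17525 ≈ -5.7061e-5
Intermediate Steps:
1/(-18757 + 28*(92 - 48)) = 1/(-18757 + 28*44) = 1/(-18757 + 1232) = 1/(-17525) = -1/17525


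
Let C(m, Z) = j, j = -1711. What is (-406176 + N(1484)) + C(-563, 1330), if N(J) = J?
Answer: -406403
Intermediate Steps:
C(m, Z) = -1711
(-406176 + N(1484)) + C(-563, 1330) = (-406176 + 1484) - 1711 = -404692 - 1711 = -406403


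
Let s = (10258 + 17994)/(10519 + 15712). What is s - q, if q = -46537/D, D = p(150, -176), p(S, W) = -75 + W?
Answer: -1213620795/6583981 ≈ -184.33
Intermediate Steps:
D = -251 (D = -75 - 176 = -251)
s = 28252/26231 ≈ 1.0770
q = 46537/251 (q = -46537/(-251) = -46537*(-1/251) = 46537/251 ≈ 185.41)
s - q = 28252/26231 - 1*46537/251 = 28252/26231 - 46537/251 = -1213620795/6583981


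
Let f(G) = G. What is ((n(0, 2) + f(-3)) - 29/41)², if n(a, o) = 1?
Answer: 12321/1681 ≈ 7.3296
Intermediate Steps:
((n(0, 2) + f(-3)) - 29/41)² = ((1 - 3) - 29/41)² = (-2 - 29*1/41)² = (-2 - 29/41)² = (-111/41)² = 12321/1681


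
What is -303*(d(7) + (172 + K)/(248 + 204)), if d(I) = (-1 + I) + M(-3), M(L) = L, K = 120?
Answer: -124836/113 ≈ -1104.7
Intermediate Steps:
d(I) = -4 + I (d(I) = (-1 + I) - 3 = -4 + I)
-303*(d(7) + (172 + K)/(248 + 204)) = -303*((-4 + 7) + (172 + 120)/(248 + 204)) = -303*(3 + 292/452) = -303*(3 + 292*(1/452)) = -303*(3 + 73/113) = -303*412/113 = -124836/113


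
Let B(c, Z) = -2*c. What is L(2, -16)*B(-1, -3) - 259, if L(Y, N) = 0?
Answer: -259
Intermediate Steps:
L(2, -16)*B(-1, -3) - 259 = 0*(-2*(-1)) - 259 = 0*2 - 259 = 0 - 259 = -259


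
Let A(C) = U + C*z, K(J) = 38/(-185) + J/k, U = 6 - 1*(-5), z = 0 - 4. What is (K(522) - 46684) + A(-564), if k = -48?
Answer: -65753559/1480 ≈ -44428.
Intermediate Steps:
z = -4
U = 11 (U = 6 + 5 = 11)
K(J) = -38/185 - J/48 (K(J) = 38/(-185) + J/(-48) = 38*(-1/185) + J*(-1/48) = -38/185 - J/48)
A(C) = 11 - 4*C (A(C) = 11 + C*(-4) = 11 - 4*C)
(K(522) - 46684) + A(-564) = ((-38/185 - 1/48*522) - 46684) + (11 - 4*(-564)) = ((-38/185 - 87/8) - 46684) + (11 + 2256) = (-16399/1480 - 46684) + 2267 = -69108719/1480 + 2267 = -65753559/1480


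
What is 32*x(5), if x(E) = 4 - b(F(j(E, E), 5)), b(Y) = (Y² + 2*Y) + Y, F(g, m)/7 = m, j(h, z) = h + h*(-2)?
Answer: -42432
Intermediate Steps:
j(h, z) = -h (j(h, z) = h - 2*h = -h)
F(g, m) = 7*m
b(Y) = Y² + 3*Y
x(E) = -1326 (x(E) = 4 - 7*5*(3 + 7*5) = 4 - 35*(3 + 35) = 4 - 35*38 = 4 - 1*1330 = 4 - 1330 = -1326)
32*x(5) = 32*(-1326) = -42432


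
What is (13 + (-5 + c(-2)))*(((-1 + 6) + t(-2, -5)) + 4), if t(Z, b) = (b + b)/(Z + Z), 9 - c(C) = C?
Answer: 437/2 ≈ 218.50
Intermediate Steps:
c(C) = 9 - C
t(Z, b) = b/Z (t(Z, b) = (2*b)/((2*Z)) = (2*b)*(1/(2*Z)) = b/Z)
(13 + (-5 + c(-2)))*(((-1 + 6) + t(-2, -5)) + 4) = (13 + (-5 + (9 - 1*(-2))))*(((-1 + 6) - 5/(-2)) + 4) = (13 + (-5 + (9 + 2)))*((5 - 5*(-½)) + 4) = (13 + (-5 + 11))*((5 + 5/2) + 4) = (13 + 6)*(15/2 + 4) = 19*(23/2) = 437/2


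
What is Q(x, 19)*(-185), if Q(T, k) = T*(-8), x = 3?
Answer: 4440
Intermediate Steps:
Q(T, k) = -8*T
Q(x, 19)*(-185) = -8*3*(-185) = -24*(-185) = 4440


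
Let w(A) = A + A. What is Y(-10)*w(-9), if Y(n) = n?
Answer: 180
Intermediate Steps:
w(A) = 2*A
Y(-10)*w(-9) = -20*(-9) = -10*(-18) = 180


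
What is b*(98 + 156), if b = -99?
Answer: -25146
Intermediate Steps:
b*(98 + 156) = -99*(98 + 156) = -99*254 = -25146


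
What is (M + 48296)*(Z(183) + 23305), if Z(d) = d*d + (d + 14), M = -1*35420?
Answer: 733816116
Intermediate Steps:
M = -35420
Z(d) = 14 + d + d**2 (Z(d) = d**2 + (14 + d) = 14 + d + d**2)
(M + 48296)*(Z(183) + 23305) = (-35420 + 48296)*((14 + 183 + 183**2) + 23305) = 12876*((14 + 183 + 33489) + 23305) = 12876*(33686 + 23305) = 12876*56991 = 733816116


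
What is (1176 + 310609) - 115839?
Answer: 195946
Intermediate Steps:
(1176 + 310609) - 115839 = 311785 - 115839 = 195946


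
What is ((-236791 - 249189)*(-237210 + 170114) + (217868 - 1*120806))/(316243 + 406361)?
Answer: 16303705571/361302 ≈ 45125.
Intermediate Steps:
((-236791 - 249189)*(-237210 + 170114) + (217868 - 1*120806))/(316243 + 406361) = (-485980*(-67096) + (217868 - 120806))/722604 = (32607314080 + 97062)*(1/722604) = 32607411142*(1/722604) = 16303705571/361302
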